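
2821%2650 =171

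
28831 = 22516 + 6315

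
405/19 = 21 +6/19 = 21.32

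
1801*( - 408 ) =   -  734808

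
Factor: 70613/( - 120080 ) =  - 2^( - 4)*5^( - 1) * 19^ ( - 1 )*79^( - 1)*241^1* 293^1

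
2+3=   5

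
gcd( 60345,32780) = 745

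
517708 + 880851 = 1398559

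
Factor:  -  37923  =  - 3^1*12641^1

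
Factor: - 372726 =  - 2^1*3^2*20707^1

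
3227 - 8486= - 5259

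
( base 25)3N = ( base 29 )3b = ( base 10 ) 98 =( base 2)1100010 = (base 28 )3E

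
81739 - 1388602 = -1306863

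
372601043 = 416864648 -44263605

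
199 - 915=-716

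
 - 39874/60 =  - 19937/30 = - 664.57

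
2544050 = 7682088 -5138038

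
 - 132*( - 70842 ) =9351144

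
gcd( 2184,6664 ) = 56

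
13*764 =9932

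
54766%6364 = 3854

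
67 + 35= 102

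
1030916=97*10628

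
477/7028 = 477/7028 =0.07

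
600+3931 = 4531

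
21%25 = 21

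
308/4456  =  77/1114=0.07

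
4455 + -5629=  - 1174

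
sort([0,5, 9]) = [0, 5, 9] 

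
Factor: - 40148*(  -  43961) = 1764946228 =2^2*10037^1*43961^1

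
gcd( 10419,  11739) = 3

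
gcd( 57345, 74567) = 1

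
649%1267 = 649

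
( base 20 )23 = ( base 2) 101011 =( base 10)43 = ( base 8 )53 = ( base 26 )1h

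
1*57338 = 57338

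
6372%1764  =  1080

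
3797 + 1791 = 5588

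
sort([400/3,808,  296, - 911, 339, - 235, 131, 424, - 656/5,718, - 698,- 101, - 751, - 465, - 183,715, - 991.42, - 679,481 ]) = [ - 991.42,-911, - 751,-698 , - 679, - 465,-235, - 183, - 656/5, - 101, 131, 400/3,296, 339,424, 481, 715 , 718,808 ]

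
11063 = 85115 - 74052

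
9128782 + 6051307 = 15180089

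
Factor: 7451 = 7451^1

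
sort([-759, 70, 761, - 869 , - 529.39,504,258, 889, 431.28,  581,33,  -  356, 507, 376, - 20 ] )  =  [ -869, - 759, - 529.39,- 356, - 20, 33, 70,258,376, 431.28,504, 507, 581,761 , 889 ] 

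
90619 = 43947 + 46672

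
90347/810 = 111+437/810 = 111.54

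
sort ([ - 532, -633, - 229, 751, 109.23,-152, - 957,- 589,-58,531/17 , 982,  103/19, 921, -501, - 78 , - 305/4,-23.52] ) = [ - 957,-633,-589, - 532,-501,  -  229, - 152,- 78, - 305/4, - 58 ,-23.52,103/19 , 531/17, 109.23, 751, 921,982]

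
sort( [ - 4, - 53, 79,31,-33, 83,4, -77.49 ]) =[  -  77.49, - 53, - 33, - 4,  4,31,79,83 ] 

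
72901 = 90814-17913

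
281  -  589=-308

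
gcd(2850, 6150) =150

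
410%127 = 29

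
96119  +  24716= 120835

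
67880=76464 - 8584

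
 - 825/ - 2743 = 825/2743 =0.30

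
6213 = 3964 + 2249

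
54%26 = 2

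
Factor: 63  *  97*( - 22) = - 2^1*3^2*7^1*11^1*97^1 = - 134442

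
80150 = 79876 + 274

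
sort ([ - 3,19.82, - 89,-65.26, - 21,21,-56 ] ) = [ - 89 , - 65.26, - 56 ,-21,-3,19.82,21]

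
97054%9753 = 9277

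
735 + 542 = 1277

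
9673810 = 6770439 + 2903371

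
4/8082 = 2/4041 = 0.00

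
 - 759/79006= - 1  +  78247/79006 = -  0.01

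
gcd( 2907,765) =153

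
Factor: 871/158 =2^ ( -1 )*13^1*67^1*79^ ( - 1 )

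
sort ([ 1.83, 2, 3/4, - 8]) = [  -  8, 3/4,1.83,  2 ]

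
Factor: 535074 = 2^1*3^1*257^1*347^1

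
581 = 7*83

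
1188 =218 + 970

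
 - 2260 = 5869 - 8129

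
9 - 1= 8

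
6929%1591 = 565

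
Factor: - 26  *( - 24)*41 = 2^4*3^1*13^1*41^1= 25584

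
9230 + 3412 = 12642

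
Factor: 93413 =109^1*857^1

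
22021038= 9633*2286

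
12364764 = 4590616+7774148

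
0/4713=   0 = 0.00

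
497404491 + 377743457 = 875147948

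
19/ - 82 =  - 1 + 63/82 = -0.23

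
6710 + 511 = 7221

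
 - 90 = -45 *2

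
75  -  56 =19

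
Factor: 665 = 5^1*7^1*19^1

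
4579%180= 79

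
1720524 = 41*41964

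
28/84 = 1/3 = 0.33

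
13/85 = 13/85  =  0.15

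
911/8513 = 911/8513 = 0.11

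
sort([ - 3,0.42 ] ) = [-3,  0.42]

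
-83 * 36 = -2988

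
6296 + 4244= 10540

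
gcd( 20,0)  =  20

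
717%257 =203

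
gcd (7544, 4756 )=164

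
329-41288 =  - 40959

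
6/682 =3/341 = 0.01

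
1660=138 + 1522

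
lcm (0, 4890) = 0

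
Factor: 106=2^1*53^1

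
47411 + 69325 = 116736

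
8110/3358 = 4055/1679=2.42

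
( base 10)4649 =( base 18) e65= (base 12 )2835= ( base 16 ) 1229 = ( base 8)11051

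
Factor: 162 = 2^1* 3^4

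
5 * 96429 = 482145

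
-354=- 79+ - 275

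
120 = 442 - 322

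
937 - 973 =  - 36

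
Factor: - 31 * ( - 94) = 2914 = 2^1 * 31^1 * 47^1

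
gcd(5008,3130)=626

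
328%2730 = 328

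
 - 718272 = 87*( - 8256) 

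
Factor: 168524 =2^2*42131^1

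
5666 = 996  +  4670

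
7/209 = 7/209=0.03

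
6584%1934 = 782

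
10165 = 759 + 9406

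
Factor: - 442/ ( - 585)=34/45 = 2^1*3^ (  -  2)* 5^( - 1 )*17^1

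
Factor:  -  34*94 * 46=-147016 = - 2^3 * 17^1*23^1*47^1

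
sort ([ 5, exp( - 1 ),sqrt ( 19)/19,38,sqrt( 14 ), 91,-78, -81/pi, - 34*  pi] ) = [ - 34*pi, - 78,-81/pi, sqrt(19)/19, exp( - 1), sqrt (14) , 5, 38,91]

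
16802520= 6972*2410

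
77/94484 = 77/94484 = 0.00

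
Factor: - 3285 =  - 3^2*5^1* 73^1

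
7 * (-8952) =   -  62664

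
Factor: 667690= 2^1*5^1*  23^1*2903^1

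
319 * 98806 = 31519114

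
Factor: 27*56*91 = 137592 = 2^3*3^3*7^2*13^1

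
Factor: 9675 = 3^2* 5^2 * 43^1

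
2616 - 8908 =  - 6292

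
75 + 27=102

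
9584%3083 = 335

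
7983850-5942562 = 2041288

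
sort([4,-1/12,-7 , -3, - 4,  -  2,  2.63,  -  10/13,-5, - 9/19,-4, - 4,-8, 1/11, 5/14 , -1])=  [ - 8,-7, - 5,  -  4, - 4, - 4, - 3 ,- 2,-1,-10/13,-9/19,-1/12,1/11, 5/14, 2.63 , 4 ]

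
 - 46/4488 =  - 23/2244 = - 0.01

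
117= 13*9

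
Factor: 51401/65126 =2^(- 1 ) * 7^2*1049^1*32563^( - 1 ) 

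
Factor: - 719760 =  - 2^4*3^1 *5^1*2999^1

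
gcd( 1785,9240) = 105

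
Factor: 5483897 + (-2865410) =3^4 * 32327^1 = 2618487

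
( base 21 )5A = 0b1110011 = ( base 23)50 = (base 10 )115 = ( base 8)163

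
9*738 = 6642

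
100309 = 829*121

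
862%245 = 127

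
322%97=31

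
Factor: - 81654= - 2^1  *  3^1*31^1*439^1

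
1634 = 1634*1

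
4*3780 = 15120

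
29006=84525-55519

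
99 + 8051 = 8150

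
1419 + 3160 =4579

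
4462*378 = 1686636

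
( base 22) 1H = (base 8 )47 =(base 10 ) 39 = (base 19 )21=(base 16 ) 27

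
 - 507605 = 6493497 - 7001102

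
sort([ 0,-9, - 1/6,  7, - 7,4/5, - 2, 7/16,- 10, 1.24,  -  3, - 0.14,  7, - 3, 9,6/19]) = [  -  10,-9, - 7, - 3,-3,- 2, - 1/6,-0.14,0,6/19,  7/16,4/5, 1.24,7,7,9 ]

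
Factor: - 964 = -2^2*241^1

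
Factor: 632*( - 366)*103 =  - 2^4* 3^1*61^1*79^1 * 103^1 = - 23825136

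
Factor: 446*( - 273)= - 2^1* 3^1*7^1*13^1* 223^1 = - 121758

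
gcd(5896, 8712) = 88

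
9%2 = 1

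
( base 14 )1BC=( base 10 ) 362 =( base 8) 552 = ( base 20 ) i2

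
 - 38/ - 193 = 38/193 = 0.20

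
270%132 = 6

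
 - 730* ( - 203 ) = 148190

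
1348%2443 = 1348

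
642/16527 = 214/5509 = 0.04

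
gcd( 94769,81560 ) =1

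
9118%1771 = 263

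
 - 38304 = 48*( - 798)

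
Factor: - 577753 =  - 11^1 * 53^1*991^1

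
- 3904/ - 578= 1952/289=6.75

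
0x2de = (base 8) 1336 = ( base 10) 734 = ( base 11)608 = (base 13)446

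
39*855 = 33345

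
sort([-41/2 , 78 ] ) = [ - 41/2  ,  78]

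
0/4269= 0 = 0.00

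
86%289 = 86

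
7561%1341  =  856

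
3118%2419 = 699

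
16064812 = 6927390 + 9137422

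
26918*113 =3041734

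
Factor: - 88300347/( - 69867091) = 3^1 *7^( - 2 ) * 41^1 *53^(-1 )*113^1*6353^1* 26903^( - 1)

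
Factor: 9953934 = 2^1*3^1*1658989^1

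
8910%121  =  77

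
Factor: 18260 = 2^2*5^1*11^1*83^1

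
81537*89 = 7256793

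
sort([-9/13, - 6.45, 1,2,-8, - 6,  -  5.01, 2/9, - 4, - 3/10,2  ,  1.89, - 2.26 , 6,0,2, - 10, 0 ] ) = [ - 10, - 8,-6.45, - 6,- 5.01, - 4,-2.26,  -  9/13 ,- 3/10, 0,0,2/9,1, 1.89, 2,2,  2, 6] 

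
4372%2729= 1643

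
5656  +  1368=7024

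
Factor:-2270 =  - 2^1*5^1*227^1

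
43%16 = 11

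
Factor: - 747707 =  - 19^1*23^1*29^1*  59^1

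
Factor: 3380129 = 3380129^1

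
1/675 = 1/675 = 0.00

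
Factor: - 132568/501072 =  - 227/858  =  - 2^(  -  1)*3^( - 1)*11^( - 1 )*13^(  -  1 ) * 227^1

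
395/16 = 395/16 = 24.69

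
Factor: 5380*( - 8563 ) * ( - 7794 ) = 359061318360  =  2^3*3^2 * 5^1 * 269^1*433^1 * 8563^1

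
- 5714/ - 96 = 59 + 25/48= 59.52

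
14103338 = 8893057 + 5210281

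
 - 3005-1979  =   - 4984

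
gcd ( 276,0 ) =276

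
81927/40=81927/40 = 2048.18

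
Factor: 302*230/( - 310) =-2^1*23^1*31^(-1)*151^1 = - 6946/31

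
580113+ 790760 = 1370873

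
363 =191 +172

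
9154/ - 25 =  -9154/25 = - 366.16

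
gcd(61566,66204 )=6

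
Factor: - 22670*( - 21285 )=2^1*3^2*5^2*11^1*43^1*2267^1  =  482530950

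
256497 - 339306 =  - 82809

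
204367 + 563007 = 767374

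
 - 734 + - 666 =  -1400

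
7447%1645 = 867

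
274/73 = 274/73 = 3.75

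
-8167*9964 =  - 81375988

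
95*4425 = 420375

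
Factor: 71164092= 2^2*3^1*659^1*8999^1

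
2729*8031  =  21916599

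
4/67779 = 4/67779 = 0.00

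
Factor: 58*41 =2^1 * 29^1 * 41^1= 2378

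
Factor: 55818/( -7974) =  - 7^1 =- 7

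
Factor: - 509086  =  -2^1*19^1*13397^1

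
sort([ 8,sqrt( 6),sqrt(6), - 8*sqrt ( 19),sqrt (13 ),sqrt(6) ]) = [ - 8*sqrt(19), sqrt(6),sqrt(6 ), sqrt( 6), sqrt (13) , 8]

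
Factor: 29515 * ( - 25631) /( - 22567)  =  756498965/22567 = 5^1*19^2*71^1*5903^1*22567^(  -  1 ) 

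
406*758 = 307748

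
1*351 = 351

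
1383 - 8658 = -7275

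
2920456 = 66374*44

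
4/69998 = 2/34999 = 0.00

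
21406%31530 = 21406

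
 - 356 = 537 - 893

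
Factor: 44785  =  5^1*13^2*53^1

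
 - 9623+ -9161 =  - 18784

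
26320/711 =26320/711 = 37.02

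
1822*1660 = 3024520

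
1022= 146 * 7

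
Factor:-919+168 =-751 = - 751^1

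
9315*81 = 754515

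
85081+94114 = 179195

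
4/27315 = 4/27315 = 0.00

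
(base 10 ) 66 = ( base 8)102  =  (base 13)51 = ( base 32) 22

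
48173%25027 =23146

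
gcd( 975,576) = 3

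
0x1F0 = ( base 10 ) 496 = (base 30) GG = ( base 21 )12d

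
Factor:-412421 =-61^1 * 6761^1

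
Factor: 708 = 2^2*3^1*59^1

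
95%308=95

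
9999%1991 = 44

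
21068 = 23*916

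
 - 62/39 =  - 62/39 = - 1.59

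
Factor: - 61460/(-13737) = 2^2*3^( - 1 )*5^1*7^1*19^( - 1 )*241^(-1 ) * 439^1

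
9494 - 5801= 3693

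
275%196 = 79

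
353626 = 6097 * 58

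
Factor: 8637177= 3^1*347^1*8297^1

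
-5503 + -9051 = - 14554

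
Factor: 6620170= 2^1*5^1*19^1*34843^1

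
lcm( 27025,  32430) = 162150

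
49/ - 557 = - 49/557 =- 0.09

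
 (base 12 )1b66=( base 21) 7E9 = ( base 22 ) 702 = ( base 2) 110100111110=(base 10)3390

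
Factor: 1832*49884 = 91387488= 2^5*3^1*229^1 *4157^1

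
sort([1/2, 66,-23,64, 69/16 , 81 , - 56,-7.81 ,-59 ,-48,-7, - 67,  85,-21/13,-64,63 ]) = [ -67,-64, - 59,  -  56, - 48,- 23,  -  7.81 , - 7, - 21/13, 1/2,  69/16,  63,64, 66, 81, 85 ]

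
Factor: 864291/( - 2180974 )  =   - 2^( - 1 )*3^1*19^1*29^(-1)*31^ ( - 1)*59^1*257^1*1213^ ( - 1) 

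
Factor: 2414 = 2^1*17^1 * 71^1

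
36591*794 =29053254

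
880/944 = 55/59=0.93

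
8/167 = 8/167 = 0.05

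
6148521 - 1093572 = 5054949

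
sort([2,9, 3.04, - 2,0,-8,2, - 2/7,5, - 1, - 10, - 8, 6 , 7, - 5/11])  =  [ - 10, - 8, - 8, - 2,- 1,-5/11, - 2/7,0, 2, 2,3.04,5,6,7,9] 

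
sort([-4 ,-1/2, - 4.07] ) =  [-4.07,-4, - 1/2]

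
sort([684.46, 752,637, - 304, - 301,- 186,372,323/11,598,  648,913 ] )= [ - 304,-301,-186,323/11,372, 598 , 637, 648,684.46,752,913 ]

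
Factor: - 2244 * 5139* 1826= -21057278616 = -2^3*3^3*11^2*17^1*83^1*571^1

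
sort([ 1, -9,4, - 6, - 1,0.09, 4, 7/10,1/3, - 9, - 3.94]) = [ - 9, - 9, - 6, - 3.94,-1,  0.09,1/3, 7/10,  1,4,  4] 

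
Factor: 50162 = 2^1*7^1*3583^1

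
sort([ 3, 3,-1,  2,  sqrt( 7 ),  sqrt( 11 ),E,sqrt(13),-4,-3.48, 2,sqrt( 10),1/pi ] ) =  [ -4, -3.48, - 1,1/pi,2,2 , sqrt( 7),E, 3, 3 , sqrt( 10 ),sqrt(  11 ), sqrt (13)]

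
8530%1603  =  515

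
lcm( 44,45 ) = 1980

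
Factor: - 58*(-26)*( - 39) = -2^2*3^1 * 13^2*29^1 = - 58812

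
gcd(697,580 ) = 1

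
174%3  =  0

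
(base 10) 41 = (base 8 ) 51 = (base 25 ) 1G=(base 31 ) 1a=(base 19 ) 23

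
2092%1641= 451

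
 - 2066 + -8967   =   - 11033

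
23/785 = 23/785 = 0.03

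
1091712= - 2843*(-384 ) 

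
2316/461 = 2316/461 = 5.02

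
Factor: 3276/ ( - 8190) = -2/5 = -  2^1 * 5^( - 1 ) 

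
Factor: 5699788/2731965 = 2^2*3^ (  -  1)*5^( - 1)*182131^( - 1)*1424947^1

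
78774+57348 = 136122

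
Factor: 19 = 19^1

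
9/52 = 9/52 = 0.17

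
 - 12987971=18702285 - 31690256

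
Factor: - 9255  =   - 3^1*5^1 * 617^1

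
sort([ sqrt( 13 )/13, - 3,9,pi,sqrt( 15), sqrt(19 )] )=[ - 3,sqrt( 13) /13,pi , sqrt( 15), sqrt( 19),  9]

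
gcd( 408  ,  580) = 4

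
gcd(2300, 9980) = 20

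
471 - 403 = 68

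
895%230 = 205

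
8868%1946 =1084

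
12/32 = 3/8 = 0.38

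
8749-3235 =5514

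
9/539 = 9/539 = 0.02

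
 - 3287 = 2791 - 6078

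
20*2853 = 57060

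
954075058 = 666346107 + 287728951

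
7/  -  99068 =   -  7/99068  =  - 0.00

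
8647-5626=3021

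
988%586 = 402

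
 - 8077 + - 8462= - 16539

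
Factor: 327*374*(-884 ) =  - 108111432 = - 2^3*3^1*11^1*13^1*17^2*109^1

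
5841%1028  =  701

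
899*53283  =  47901417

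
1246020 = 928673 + 317347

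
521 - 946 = -425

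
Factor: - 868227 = - 3^1 * 23^1*12583^1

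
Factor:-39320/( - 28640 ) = 983/716 = 2^( - 2 )*179^(  -  1 )*983^1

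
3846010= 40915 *94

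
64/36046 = 32/18023 = 0.00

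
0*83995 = 0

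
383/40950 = 383/40950 = 0.01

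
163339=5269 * 31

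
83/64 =1 + 19/64  =  1.30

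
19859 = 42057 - 22198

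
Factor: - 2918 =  - 2^1*1459^1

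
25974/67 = 25974/67 = 387.67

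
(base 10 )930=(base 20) 26a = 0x3a2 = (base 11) 776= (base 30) 110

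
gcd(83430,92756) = 2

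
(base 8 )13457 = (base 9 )8124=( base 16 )172f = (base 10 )5935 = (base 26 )8k7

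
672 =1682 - 1010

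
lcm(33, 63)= 693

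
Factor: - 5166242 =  - 2^1 * 157^1*16453^1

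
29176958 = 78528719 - 49351761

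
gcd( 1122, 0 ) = 1122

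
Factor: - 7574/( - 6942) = 3787/3471 = 3^( - 1) *7^1 * 13^(-1 )*89^( - 1)*541^1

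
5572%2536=500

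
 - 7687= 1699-9386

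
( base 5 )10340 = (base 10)720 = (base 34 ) L6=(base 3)222200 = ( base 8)1320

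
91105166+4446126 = 95551292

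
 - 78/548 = - 1 + 235/274=-0.14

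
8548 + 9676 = 18224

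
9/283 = 9/283 = 0.03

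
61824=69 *896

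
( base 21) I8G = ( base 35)6m2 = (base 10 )8122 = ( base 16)1fba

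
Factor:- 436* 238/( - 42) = 7412/3 = 2^2*3^ (-1 )*17^1*109^1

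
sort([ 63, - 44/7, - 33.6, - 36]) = [-36,-33.6,-44/7, 63 ] 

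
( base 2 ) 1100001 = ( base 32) 31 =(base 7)166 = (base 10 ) 97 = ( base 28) 3d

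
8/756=2/189 = 0.01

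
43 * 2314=99502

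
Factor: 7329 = 3^1*7^1*349^1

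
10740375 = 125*85923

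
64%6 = 4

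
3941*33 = 130053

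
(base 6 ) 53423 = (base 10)7287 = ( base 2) 1110001110111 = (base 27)9QO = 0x1c77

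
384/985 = 384/985  =  0.39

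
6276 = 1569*4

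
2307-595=1712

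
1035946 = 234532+801414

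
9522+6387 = 15909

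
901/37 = 901/37 = 24.35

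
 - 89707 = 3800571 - 3890278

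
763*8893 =6785359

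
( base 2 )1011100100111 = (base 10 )5927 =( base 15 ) 1B52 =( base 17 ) 138B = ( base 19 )G7I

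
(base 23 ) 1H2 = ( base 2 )1110011010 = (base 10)922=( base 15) 417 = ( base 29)12n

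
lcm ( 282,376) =1128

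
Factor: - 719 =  - 719^1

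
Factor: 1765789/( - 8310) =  - 2^( - 1)*3^ ( - 1)*5^( - 1 ) *277^( - 1 )*1765789^1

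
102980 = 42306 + 60674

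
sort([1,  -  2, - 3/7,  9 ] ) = [- 2, - 3/7  ,  1,  9 ] 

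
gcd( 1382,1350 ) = 2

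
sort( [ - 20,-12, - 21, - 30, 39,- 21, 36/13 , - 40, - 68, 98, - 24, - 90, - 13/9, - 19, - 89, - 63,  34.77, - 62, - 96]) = [ - 96,- 90, - 89, - 68, - 63,-62, - 40  ,  -  30 , -24, - 21, - 21,-20, - 19 , - 12, - 13/9,36/13 , 34.77, 39 , 98 ] 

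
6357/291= 21 + 82/97 = 21.85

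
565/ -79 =-8  +  67/79 = - 7.15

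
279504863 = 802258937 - 522754074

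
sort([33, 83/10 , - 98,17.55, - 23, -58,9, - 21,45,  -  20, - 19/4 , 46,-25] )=[ - 98, - 58, - 25, - 23, - 21,-20,  -  19/4, 83/10,9,17.55, 33 , 45, 46]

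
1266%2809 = 1266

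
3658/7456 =1829/3728 = 0.49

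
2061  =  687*3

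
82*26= 2132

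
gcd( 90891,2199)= 3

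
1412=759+653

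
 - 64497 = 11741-76238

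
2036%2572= 2036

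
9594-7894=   1700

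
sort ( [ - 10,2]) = [  -  10,2]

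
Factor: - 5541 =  - 3^1*1847^1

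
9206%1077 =590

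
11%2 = 1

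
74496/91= 818 + 58/91 = 818.64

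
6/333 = 2/111 =0.02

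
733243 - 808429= - 75186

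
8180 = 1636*5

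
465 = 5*93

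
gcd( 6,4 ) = 2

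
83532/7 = 83532/7 = 11933.14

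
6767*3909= 26452203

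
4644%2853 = 1791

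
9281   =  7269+2012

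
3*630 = 1890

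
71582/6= 11930 + 1/3=11930.33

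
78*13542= 1056276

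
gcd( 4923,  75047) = 1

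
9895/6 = 1649 + 1/6 =1649.17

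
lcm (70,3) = 210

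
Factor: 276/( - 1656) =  - 2^(  -  1)*3^( - 1) = - 1/6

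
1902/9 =211 + 1/3 = 211.33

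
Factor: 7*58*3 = 1218 = 2^1*3^1*7^1*29^1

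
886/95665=886/95665 = 0.01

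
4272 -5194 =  - 922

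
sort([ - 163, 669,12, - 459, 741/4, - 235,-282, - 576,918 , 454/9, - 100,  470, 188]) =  [ - 576,-459,  -  282, - 235, - 163,-100,12, 454/9 , 741/4, 188, 470,669, 918 ]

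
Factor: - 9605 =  - 5^1*17^1 * 113^1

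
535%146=97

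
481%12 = 1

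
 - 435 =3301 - 3736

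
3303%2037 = 1266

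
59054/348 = 29527/174 = 169.70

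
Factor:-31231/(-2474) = 2^( - 1 )*1237^(-1)*31231^1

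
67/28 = 2 + 11/28 = 2.39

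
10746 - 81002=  - 70256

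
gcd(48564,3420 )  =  684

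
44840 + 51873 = 96713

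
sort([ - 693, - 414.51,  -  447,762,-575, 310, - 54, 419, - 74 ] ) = [ - 693, - 575, - 447,-414.51, - 74, - 54, 310, 419, 762 ]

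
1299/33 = 39 + 4/11=39.36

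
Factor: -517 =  - 11^1*47^1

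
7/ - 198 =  - 1  +  191/198 = - 0.04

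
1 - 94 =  - 93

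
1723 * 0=0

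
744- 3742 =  - 2998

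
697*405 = 282285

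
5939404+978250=6917654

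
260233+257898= 518131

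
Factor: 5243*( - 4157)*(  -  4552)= 99211527352 = 2^3*7^2*107^1*569^1*4157^1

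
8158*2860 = 23331880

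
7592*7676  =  58276192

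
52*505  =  26260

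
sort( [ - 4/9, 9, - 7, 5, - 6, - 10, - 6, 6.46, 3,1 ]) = [ - 10, - 7, - 6,-6,- 4/9,1,3, 5 , 6.46, 9 ]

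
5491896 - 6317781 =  - 825885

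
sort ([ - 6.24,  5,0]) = [ - 6.24,  0,5 ] 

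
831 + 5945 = 6776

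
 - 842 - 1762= - 2604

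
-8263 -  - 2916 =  - 5347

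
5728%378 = 58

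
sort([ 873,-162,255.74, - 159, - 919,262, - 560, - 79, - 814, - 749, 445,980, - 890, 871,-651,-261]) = [ - 919, - 890,-814, - 749, -651, -560, - 261,-162,  -  159, - 79, 255.74, 262,445,871, 873, 980 ] 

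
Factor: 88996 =2^2*19^1*1171^1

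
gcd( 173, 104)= 1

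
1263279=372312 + 890967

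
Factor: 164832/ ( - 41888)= - 303/77 = - 3^1 * 7^( - 1 )*11^( - 1 )*101^1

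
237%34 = 33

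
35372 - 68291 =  - 32919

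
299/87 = 299/87 = 3.44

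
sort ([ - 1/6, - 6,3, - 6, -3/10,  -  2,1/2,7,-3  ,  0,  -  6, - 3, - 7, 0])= [ - 7,-6,-6,-6, - 3,-3,-2, - 3/10, - 1/6,0,0,1/2, 3,7]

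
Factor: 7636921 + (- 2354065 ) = 5282856 = 2^3* 3^2* 239^1 * 307^1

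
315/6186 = 105/2062 = 0.05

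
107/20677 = 107/20677 = 0.01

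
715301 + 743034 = 1458335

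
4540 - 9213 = -4673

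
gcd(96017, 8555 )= 1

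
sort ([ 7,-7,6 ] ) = [ - 7,  6, 7 ] 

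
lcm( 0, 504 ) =0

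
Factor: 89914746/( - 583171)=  - 2^1*3^1*583171^( - 1)* 14985791^1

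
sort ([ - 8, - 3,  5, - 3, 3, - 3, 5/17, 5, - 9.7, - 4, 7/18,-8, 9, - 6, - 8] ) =[  -  9.7, - 8, - 8, - 8, - 6,  -  4, - 3, - 3, - 3,5/17, 7/18 , 3,5, 5 , 9 ]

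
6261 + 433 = 6694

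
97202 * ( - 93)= -9039786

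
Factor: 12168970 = 2^1*5^1*11^2*89^1 * 113^1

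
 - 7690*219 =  - 1684110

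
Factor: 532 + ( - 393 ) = 139^1 = 139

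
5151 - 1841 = 3310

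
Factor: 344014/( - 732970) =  - 5^(  -  1) * 7^( - 1)*11^1*19^1*37^(  -  1)*283^( -1) * 823^1 = -  172007/366485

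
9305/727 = 12 + 581/727=12.80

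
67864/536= 126 + 41/67 = 126.61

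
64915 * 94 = 6102010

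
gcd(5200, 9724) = 52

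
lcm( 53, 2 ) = 106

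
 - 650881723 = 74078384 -724960107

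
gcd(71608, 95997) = 1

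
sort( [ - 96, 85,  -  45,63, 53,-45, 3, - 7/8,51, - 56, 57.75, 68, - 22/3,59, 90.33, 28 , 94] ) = [ - 96,-56 , - 45, - 45, - 22/3, - 7/8,3, 28,51,53,57.75,59, 63, 68,85, 90.33, 94] 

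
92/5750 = 2/125 = 0.02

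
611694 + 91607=703301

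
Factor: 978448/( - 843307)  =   - 2^4*61153^1*843307^(-1) 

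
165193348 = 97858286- - 67335062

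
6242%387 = 50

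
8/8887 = 8/8887 =0.00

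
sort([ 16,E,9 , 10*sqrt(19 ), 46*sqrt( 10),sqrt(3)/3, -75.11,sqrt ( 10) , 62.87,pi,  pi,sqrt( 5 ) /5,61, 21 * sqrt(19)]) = [ - 75.11,sqrt(5)/5,sqrt( 3) /3,E, pi,pi, sqrt( 10), 9,16, 10*sqrt( 19),61, 62.87,21*sqrt (19 ), 46*sqrt ( 10 )]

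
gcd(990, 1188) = 198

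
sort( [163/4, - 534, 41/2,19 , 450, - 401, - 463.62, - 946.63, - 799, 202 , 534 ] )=[ -946.63, - 799, - 534, - 463.62, - 401, 19, 41/2, 163/4,202 , 450,534]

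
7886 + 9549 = 17435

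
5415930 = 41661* 130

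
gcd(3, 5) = 1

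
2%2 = 0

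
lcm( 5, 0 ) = 0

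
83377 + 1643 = 85020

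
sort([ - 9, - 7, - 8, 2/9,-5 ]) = [-9, - 8, - 7, - 5, 2/9]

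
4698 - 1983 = 2715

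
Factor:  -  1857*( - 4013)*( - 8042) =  - 2^1*3^1*619^1*4013^1*4021^1 = - 59930117922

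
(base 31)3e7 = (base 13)1689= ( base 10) 3324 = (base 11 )2552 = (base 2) 110011111100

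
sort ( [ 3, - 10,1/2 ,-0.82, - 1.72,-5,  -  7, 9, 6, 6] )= [-10,-7,-5,-1.72 , - 0.82  ,  1/2 , 3, 6,6, 9 ]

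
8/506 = 4/253 = 0.02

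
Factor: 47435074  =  2^1*3079^1 * 7703^1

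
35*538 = 18830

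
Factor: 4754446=2^1*19^1 * 125117^1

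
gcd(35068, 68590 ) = 2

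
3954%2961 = 993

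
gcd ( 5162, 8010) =178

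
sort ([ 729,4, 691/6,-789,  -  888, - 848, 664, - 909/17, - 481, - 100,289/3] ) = [ - 888, - 848, - 789, - 481, -100,  -  909/17,4,289/3, 691/6,664,729]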